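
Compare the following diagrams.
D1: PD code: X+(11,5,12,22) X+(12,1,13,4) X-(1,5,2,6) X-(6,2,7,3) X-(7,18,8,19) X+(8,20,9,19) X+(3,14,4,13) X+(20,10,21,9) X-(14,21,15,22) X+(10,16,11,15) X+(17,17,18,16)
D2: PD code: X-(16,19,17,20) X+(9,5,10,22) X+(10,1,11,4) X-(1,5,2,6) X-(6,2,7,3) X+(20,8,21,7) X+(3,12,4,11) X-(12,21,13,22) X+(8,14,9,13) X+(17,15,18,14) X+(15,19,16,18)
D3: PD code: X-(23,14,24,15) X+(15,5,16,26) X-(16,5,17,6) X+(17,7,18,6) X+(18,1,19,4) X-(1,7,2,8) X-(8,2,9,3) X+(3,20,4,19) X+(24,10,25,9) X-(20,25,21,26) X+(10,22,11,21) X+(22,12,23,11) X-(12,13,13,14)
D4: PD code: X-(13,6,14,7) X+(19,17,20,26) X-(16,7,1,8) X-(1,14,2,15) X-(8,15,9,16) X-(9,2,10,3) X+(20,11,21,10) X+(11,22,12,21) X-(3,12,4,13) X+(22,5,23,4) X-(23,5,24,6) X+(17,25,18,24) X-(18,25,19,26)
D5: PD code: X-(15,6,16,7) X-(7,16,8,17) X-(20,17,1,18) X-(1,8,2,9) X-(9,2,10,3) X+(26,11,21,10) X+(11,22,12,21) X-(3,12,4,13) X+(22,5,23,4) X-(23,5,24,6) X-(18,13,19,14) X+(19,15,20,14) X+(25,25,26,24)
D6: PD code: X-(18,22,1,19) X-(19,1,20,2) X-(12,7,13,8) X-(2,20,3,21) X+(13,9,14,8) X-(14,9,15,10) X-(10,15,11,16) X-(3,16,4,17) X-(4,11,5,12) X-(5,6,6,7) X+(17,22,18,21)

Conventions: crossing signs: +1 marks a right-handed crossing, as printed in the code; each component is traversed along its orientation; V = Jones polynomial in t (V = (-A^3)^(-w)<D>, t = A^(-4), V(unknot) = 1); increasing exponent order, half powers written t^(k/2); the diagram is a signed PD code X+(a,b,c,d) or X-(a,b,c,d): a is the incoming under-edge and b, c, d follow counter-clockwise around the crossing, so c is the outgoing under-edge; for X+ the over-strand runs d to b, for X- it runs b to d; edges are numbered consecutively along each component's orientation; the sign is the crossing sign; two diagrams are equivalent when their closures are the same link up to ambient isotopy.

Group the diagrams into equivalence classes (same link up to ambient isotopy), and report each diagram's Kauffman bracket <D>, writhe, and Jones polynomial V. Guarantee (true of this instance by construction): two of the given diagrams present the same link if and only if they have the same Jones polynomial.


equivalence classes: {D1, D2, D3} | {D4, D5} | {D6}
D1 (bracket -A^-5 + 2A^-1 - A^3 + 2A^7 - A^11 + A^15; 11 crossings at w = +3): V = -t^(-3/2) + t^(-1/2) - 2t^(1/2) + t^(3/2) - 2t^(5/2) + t^(7/2)
V(D2) = -t^(-3/2) + t^(-1/2) - 2t^(1/2) + t^(3/2) - 2t^(5/2) + t^(7/2)  (w +3, c 11, <D> = -A^-5 + 2A^-1 - A^3 + 2A^7 - A^11 + A^15)
V(D3) = -t^(-3/2) + t^(-1/2) - 2t^(1/2) + t^(3/2) - 2t^(5/2) + t^(7/2)  [13 crossings, <D> = -A^-11 + 2A^-7 - A^-3 + 2A - A^5 + A^9, w = +1]
V(D4) = t^(-13/2) - t^(-11/2) + 2t^(-9/2) - 2t^(-7/2) + t^(-5/2) - 2t^(-3/2) - t^(1/2)  (w -3, c 13, <D> = A^-11 + 2A^-3 - A + 2A^5 - 2A^9 + A^13 - A^17)
V(D5) = t^(-13/2) - t^(-11/2) + 2t^(-9/2) - 2t^(-7/2) + t^(-5/2) - 2t^(-3/2) - t^(1/2)  [13 crossings, <D> = A^-11 + 2A^-3 - A + 2A^5 - 2A^9 + A^13 - A^17, w = -3]
V(D6) = t^(-13/2) - t^(-11/2) + t^(-9/2) - 2t^(-7/2) - t^(-3/2)  [11 crossings, <D> = A^-15 + 2A^-7 - A^-3 + A - A^5, w = -7]
key observation: V(t) takes 3 values over 6 diagrams, fixing the grouping


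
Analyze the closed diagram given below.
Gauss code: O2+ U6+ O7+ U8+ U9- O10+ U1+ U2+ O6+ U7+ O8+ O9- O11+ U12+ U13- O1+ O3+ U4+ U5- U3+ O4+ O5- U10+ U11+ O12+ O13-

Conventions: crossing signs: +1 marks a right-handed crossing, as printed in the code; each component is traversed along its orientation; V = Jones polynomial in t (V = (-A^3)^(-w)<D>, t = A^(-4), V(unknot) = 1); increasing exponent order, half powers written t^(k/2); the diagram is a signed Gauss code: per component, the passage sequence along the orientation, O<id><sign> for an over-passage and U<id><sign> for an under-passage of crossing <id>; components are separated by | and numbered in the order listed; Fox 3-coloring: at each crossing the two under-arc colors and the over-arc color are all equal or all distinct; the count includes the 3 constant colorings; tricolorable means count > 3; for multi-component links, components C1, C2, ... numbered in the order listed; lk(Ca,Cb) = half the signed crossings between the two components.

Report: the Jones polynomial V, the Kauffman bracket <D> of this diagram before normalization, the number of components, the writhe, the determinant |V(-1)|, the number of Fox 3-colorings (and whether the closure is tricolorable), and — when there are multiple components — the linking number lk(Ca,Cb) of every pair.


V(t) = t^2 + t^4 - t^5 + t^6 - t^7
bracket: A^-7 - A^-3 + A - A^5 - A^13, w = +7
1 component, writhe +7, over 13 crossings
det 5, colorings 3 of 3^13 — not tricolorable
observation: w = +7 shifts under R1 moves; the (-A^3)^(-7) factor cancels that in V


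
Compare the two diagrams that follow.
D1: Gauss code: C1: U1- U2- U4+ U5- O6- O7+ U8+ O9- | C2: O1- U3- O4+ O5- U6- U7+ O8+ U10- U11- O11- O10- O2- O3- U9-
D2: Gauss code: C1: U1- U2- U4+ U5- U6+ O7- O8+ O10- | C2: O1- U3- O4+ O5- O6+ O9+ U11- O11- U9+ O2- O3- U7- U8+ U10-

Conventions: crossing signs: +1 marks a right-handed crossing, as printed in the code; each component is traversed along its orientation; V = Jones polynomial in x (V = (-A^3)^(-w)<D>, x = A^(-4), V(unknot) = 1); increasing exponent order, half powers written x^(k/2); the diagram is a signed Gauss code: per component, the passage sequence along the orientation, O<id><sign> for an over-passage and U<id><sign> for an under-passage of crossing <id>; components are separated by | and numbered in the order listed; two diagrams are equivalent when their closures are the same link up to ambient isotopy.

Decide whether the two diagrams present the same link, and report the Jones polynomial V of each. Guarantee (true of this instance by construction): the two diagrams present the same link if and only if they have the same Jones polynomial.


equivalent: yes
D1 (bracket A^-13 + A^-5; 11 crossings at w = -5): V = -x^(-5/2) - x^(-1/2)
V(D2) = -x^(-5/2) - x^(-1/2)  [11 crossings, <D> = A^-7 + A, w = -3]
observation: from 11 to 11 crossings by R-moves: one link, two diagrams


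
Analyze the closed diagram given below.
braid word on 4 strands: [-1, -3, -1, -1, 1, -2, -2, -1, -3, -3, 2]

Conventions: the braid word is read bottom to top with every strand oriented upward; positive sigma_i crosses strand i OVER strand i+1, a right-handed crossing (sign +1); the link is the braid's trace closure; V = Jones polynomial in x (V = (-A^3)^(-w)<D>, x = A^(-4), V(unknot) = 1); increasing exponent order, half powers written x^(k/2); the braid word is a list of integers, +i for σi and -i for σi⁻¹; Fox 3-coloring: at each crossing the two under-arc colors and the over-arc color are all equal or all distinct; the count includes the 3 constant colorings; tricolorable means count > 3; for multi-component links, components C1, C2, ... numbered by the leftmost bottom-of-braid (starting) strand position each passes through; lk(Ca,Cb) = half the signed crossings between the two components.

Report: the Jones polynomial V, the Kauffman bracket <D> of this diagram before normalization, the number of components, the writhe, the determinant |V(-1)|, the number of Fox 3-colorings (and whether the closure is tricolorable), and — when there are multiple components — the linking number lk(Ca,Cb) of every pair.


V(x) = x^-10 - 3x^-9 + 4x^-8 - 6x^-7 + 6x^-6 - 5x^-5 + 5x^-4 - 2x^-3 + x^-2
bracket: -A^-13 + 2A^-9 - 5A^-5 + 5A^-1 - 6A^3 + 6A^7 - 4A^11 + 3A^15 - A^19, w = -7
1 component, writhe -7, over 11 crossings
det 33, colorings 9 of 3^11 — tricolorable
observation: free reduction leaves σ1⁻¹ σ3⁻¹ σ1⁻¹ σ2⁻¹ σ2⁻¹ σ1⁻¹ σ3⁻¹ σ3⁻¹ σ2 of the original 11 letters


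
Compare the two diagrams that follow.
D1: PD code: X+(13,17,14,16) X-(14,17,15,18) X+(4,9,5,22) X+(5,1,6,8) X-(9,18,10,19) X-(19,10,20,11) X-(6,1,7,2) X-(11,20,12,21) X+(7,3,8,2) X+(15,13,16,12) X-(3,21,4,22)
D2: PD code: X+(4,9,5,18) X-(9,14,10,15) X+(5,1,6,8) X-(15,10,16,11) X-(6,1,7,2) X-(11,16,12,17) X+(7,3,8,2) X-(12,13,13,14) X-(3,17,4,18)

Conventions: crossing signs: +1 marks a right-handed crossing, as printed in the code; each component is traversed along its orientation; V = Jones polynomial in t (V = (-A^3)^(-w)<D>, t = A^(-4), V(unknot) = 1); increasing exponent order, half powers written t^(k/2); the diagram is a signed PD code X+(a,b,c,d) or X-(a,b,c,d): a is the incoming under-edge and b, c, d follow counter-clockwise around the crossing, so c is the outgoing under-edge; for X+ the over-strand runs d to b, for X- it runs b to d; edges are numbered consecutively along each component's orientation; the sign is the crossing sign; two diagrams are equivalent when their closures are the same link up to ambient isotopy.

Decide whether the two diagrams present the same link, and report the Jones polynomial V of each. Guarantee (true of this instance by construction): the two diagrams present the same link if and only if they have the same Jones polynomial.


equivalent: yes
D1 (bracket A^-1 + A^3 + A^7 - A^15; 11 crossings at w = -1): V = t^(-9/2) - t^(-5/2) - t^(-3/2) - t^(-1/2)
V(D2) = t^(-9/2) - t^(-5/2) - t^(-3/2) - t^(-1/2)  (w -3, c 9, <D> = A^-7 + A^-3 + A - A^9)
key observation: Reidemeister moves carry D1 (11 crossings) to D2 (9)


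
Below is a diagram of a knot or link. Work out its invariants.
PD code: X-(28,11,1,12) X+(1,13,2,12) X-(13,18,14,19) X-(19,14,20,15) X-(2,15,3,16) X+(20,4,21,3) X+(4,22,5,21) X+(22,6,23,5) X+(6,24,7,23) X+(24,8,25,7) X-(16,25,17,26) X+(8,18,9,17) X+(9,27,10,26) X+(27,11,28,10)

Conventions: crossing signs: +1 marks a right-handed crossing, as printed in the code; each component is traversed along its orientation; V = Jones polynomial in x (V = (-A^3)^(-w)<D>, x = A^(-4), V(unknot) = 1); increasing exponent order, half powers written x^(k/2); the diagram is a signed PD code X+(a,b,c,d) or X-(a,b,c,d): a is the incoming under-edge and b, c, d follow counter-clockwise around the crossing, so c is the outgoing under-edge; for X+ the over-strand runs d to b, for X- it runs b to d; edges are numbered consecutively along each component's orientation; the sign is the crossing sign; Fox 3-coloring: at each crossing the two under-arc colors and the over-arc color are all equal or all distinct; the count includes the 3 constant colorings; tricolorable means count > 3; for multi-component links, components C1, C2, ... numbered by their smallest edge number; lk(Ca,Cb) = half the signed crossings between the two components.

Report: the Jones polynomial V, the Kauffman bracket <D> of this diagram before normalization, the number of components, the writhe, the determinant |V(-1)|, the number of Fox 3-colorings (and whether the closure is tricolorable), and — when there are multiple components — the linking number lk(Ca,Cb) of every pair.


V(x) = -x^-1 + 2 - 2x + 4x^2 - 4x^3 + 5x^4 - 5x^5 + 4x^6 - 3x^7 + 2x^8 - x^9
bracket: -A^-24 + 2A^-20 - 3A^-16 + 4A^-12 - 5A^-8 + 5A^-4 - 4 + 4A^4 - 2A^8 + 2A^12 - A^16, w = +4
1 component, writhe +4, over 14 crossings
det 33, colorings 9 of 3^14 — tricolorable
observation: the span of V is 10, forcing >= 10 crossings in any diagram


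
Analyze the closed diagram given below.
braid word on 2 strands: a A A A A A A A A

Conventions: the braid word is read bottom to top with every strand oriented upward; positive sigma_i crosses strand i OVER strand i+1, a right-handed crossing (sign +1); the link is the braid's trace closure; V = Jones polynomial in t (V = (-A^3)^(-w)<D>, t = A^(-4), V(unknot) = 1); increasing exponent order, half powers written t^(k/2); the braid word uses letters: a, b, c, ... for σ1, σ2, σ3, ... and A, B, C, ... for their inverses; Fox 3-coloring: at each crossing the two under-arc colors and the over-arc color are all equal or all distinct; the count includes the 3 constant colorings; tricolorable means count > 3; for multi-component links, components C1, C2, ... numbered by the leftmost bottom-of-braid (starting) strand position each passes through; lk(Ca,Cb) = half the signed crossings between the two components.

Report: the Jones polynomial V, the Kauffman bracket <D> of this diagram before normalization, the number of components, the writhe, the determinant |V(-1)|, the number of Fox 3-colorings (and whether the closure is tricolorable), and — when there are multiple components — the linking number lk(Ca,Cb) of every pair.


Jones polynomial: V(t) = -t^-10 + t^-9 - t^-8 + t^-7 - t^-6 + t^-5 + t^-3
<D> = -A^-9 - A^-1 + A^3 - A^7 + A^11 - A^15 + A^19; writhe -7
components 1, writhe -7 (9 crossings)
3-colorings: 3 of 3^9, det 7 — not tricolorable
note: free reduction leaves σ1⁻¹ σ1⁻¹ σ1⁻¹ σ1⁻¹ σ1⁻¹ σ1⁻¹ σ1⁻¹ of the original 9 letters


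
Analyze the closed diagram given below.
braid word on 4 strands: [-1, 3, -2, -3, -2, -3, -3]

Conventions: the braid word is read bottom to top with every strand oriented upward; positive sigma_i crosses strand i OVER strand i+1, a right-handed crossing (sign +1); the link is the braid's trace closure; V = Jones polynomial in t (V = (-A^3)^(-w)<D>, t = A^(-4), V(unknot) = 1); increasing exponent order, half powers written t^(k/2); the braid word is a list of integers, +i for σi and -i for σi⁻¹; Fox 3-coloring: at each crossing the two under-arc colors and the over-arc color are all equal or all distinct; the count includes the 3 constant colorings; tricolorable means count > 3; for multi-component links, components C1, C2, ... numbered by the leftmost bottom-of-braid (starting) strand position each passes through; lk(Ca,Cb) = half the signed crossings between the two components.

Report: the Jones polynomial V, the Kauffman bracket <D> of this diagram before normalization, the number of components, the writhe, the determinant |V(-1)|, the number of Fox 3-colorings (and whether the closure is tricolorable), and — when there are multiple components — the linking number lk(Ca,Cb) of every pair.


V(t) = -t^-4 + t^-3 + t^-1
bracket: -A^-11 - A^-3 + A, w = -5
1 component, writhe -5, over 7 crossings
det 3, colorings 9 of 3^7 — tricolorable
observation: V spans 3 powers of t: at least 3 crossings in any diagram


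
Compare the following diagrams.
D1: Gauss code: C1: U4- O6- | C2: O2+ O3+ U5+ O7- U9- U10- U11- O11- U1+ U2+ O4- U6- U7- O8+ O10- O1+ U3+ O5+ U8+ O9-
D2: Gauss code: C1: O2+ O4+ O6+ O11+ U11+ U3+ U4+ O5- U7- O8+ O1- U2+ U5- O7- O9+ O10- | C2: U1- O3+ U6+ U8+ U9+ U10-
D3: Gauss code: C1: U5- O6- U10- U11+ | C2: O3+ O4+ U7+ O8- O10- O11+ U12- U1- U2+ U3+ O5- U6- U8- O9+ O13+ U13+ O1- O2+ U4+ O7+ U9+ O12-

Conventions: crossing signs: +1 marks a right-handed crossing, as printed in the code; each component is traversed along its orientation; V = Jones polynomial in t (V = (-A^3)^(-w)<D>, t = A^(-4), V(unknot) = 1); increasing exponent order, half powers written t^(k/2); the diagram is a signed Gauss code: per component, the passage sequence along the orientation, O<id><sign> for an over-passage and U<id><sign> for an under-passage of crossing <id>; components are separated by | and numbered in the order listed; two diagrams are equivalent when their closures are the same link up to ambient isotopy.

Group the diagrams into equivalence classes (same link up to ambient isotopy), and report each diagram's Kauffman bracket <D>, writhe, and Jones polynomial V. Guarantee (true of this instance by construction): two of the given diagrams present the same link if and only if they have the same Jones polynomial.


equivalence classes: {D1, D3} | {D2}
D1 (bracket -A^-17 + A^-13 - A^-9 + 2A^-5 + A^3; 11 crossings at w = -1): V = -t^(-3/2) - 2t^(1/2) + t^(3/2) - t^(5/2) + t^(7/2)
D2 (bracket A^-1 + A^7; 11 crossings at w = +3): V = -t^(1/2) - t^(5/2)
V(D3) = -t^(-3/2) - 2t^(1/2) + t^(3/2) - t^(5/2) + t^(7/2)  (w +1, c 13, <D> = -A^-11 + A^-7 - A^-3 + 2A + A^9)
observation: V(t) takes 2 values over 3 diagrams, fixing the grouping


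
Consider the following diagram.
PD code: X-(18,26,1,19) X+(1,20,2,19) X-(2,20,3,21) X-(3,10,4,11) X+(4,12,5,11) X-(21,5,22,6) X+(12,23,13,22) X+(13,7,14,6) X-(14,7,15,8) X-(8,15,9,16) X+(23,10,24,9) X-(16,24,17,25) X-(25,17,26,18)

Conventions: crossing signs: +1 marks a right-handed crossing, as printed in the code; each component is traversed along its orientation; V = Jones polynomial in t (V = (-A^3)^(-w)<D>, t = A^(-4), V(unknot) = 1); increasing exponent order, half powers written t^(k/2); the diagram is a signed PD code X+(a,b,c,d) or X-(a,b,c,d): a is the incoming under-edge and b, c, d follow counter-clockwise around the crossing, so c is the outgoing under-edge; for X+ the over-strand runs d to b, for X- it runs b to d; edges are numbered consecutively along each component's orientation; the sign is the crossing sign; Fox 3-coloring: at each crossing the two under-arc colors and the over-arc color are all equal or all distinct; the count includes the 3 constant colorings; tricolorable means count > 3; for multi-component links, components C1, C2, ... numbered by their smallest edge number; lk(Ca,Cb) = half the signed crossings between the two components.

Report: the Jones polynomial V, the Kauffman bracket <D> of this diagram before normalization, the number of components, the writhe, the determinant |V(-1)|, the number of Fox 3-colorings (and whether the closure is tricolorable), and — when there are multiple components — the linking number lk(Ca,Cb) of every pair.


V(t) = t^(-13/2) - 2t^(-11/2) + 2t^(-9/2) - 3t^(-7/2) + 2t^(-5/2) - 2t^(-3/2) + t^(-1/2) - t^(1/2)
bracket: A^-11 - A^-7 + 2A^-3 - 2A + 3A^5 - 2A^9 + 2A^13 - A^17, w = -3
2 components, writhe -3, over 13 crossings
lk(C1,C2) = -1
det 14, colorings 3 of 3^13 — not tricolorable
observation: the span of V is 7, within the link bound 13 + 2 - 1


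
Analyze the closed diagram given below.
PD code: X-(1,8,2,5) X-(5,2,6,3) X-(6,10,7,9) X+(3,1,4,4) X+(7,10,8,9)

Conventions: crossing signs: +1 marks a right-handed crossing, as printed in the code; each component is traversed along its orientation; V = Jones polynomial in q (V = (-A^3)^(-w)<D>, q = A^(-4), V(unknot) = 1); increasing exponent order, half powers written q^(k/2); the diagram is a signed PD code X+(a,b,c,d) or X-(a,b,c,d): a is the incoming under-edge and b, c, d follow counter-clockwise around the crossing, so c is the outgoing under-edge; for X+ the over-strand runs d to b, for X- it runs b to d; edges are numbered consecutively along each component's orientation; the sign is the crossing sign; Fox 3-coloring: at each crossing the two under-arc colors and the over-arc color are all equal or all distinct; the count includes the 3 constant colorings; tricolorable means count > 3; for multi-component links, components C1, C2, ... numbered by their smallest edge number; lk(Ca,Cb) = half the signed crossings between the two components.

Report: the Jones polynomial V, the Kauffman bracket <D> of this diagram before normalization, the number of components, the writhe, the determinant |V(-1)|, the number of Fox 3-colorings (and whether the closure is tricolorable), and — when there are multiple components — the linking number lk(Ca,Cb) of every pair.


V = q^-3 + q^-2 + q^-1 + 1
<D> = -A^-3 - A - A^5 - A^9 (w = -1)
3 components over 5 crossings, w = -1
lk(C1,C2): -1
lk(C1,C3) = 0
linking number lk(C2,C3) = 0
9 Fox colorings among 3^6, |V(-1)| = 0: tricolorable
why: summing lk over 3 pairs gives -1


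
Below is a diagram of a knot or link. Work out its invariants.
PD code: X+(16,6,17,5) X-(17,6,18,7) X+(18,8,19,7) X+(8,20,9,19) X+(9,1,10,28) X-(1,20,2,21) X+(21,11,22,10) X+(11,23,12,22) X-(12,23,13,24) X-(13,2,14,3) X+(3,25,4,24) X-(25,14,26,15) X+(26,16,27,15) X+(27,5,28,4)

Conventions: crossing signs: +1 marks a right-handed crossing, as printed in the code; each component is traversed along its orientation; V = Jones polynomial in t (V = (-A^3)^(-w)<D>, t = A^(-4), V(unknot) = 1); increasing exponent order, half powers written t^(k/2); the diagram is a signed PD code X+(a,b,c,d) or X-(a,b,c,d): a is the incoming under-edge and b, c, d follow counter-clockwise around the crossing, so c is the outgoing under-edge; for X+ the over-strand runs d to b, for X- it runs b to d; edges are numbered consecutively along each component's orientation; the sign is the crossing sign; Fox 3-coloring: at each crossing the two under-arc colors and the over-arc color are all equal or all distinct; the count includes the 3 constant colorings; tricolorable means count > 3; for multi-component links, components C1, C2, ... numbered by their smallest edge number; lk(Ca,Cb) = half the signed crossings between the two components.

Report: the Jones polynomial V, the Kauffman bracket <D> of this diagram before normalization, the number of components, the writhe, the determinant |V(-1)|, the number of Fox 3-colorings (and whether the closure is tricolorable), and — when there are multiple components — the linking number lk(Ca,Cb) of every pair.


V(t) = 2t - 2t^2 + 3t^3 - 3t^4 + 2t^5 - 2t^6 + t^7
bracket: A^-16 - 2A^-12 + 2A^-8 - 3A^-4 + 3 - 2A^4 + 2A^8, w = +4
1 component, writhe +4, over 14 crossings
det 15, colorings 9 of 3^14 — tricolorable
observation: det 15 = |V(-1)|; divisible by 3, so tricolorable


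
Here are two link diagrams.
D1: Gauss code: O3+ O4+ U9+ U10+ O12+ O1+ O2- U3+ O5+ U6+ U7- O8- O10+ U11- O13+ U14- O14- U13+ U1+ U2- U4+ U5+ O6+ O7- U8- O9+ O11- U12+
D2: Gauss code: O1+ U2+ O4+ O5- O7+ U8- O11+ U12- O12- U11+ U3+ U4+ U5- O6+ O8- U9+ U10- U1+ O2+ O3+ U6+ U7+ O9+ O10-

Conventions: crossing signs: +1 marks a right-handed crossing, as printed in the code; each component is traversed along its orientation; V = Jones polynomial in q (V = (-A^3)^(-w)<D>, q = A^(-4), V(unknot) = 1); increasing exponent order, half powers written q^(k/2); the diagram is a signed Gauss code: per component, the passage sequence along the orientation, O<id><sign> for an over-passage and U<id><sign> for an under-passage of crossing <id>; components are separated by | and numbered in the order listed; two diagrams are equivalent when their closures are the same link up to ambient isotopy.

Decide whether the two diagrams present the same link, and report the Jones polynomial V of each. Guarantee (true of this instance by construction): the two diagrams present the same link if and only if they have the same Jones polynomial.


same link: yes
V(D1) = q - q^2 + 2q^3 - q^4 + q^5 - q^6  [14 crossings, <D> = -A^-12 + A^-8 - A^-4 + 2 - A^4 + A^8, w = +4]
V(D2) = q - q^2 + 2q^3 - q^4 + q^5 - q^6  [12 crossings, <D> = -A^-12 + A^-8 - A^-4 + 2 - A^4 + A^8, w = +4]
insight: all 2 diagrams share one V(q), hence one class


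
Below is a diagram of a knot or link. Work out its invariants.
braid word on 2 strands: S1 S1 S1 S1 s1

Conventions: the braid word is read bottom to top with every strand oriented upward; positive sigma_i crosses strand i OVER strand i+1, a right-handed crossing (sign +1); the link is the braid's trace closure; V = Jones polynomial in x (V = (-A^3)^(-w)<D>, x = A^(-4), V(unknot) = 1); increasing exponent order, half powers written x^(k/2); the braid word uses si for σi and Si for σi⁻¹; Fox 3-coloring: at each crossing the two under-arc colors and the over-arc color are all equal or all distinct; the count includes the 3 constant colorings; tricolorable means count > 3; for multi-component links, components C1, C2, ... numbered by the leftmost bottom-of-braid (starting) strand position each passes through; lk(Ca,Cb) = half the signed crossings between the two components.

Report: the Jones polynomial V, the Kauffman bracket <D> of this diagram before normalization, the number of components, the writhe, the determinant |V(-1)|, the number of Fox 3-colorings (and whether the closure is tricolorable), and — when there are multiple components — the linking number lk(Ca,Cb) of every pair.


V = -x^-4 + x^-3 + x^-1
<D> = -A^-5 - A^3 + A^7 (w = -3)
1 component over 5 crossings, w = -3
9 Fox colorings among 3^5, |V(-1)| = 3: tricolorable
why: w = -3 shifts under R1 moves; the (-A^3)^(3) factor cancels that in V


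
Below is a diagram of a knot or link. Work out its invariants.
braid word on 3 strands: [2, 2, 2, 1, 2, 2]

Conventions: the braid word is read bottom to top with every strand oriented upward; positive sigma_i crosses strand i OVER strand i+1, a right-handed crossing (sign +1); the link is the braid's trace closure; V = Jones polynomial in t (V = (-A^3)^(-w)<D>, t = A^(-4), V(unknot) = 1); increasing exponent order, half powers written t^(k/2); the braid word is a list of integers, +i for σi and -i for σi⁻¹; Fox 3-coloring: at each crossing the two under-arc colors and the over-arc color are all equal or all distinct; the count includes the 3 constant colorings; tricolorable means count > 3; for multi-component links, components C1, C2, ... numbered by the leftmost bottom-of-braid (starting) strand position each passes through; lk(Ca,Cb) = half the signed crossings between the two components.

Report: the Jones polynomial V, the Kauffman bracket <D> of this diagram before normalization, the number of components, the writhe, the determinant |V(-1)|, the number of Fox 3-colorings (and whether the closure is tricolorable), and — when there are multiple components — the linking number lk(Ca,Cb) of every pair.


V(t) = t^2 + t^4 - t^5 + t^6 - t^7
bracket: -A^-10 + A^-6 - A^-2 + A^2 + A^10, w = +6
1 component, writhe +6, over 6 crossings
det 5, colorings 3 of 3^6 — not tricolorable
observation: |V(-1)| = 5: so not tricolorable, since 3 does not divide 5


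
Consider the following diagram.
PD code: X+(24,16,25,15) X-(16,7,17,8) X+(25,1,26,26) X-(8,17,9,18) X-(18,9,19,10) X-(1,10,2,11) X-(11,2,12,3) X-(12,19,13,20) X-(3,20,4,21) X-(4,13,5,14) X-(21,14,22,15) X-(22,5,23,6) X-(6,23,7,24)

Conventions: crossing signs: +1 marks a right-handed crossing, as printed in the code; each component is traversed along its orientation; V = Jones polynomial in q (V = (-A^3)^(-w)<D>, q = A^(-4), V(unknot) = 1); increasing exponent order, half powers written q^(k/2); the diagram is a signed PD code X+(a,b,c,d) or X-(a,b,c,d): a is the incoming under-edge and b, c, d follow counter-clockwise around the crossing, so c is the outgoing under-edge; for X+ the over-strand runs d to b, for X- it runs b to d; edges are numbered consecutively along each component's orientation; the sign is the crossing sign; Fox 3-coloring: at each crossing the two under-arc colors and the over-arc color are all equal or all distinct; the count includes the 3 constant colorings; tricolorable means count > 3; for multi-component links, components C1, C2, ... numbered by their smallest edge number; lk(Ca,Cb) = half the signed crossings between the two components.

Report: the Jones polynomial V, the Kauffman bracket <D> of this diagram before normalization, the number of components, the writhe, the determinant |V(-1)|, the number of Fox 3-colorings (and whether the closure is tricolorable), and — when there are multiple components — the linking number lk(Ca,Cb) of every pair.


V = -q^-10 + q^-6 + q^-4
<D> = -A^-11 - A^-3 + A^13 (w = -9)
1 component over 13 crossings, w = -9
3 Fox colorings among 3^13, |V(-1)| = 1: not tricolorable
why: w = -9 shifts under R1 moves; the (-A^3)^(9) factor cancels that in V


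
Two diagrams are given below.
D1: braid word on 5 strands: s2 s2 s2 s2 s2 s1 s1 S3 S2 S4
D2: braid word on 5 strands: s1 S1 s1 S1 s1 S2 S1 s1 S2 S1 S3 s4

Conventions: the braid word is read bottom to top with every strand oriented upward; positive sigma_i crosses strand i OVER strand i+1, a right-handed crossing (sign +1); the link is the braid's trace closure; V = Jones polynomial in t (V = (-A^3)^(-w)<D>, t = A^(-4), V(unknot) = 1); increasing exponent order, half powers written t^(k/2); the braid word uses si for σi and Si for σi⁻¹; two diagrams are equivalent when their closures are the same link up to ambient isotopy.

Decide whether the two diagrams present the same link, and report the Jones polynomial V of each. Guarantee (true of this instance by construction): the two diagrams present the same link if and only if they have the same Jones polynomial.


equivalent: no
D1 (bracket A^-20 - A^-16 + 2A^-12 - A^-8 + 2A^-4 + A^4; 10 crossings at w = +4): V = t^2 + 2t^4 - t^5 + 2t^6 - t^7 + t^8
V(D2) = t^-3 + t^-2 + t^-1 + 1  (w -2, c 12, <D> = A^-6 + A^-2 + A^2 + A^6)
key observation: comparing 2 Jones polynomials yields 2 groups


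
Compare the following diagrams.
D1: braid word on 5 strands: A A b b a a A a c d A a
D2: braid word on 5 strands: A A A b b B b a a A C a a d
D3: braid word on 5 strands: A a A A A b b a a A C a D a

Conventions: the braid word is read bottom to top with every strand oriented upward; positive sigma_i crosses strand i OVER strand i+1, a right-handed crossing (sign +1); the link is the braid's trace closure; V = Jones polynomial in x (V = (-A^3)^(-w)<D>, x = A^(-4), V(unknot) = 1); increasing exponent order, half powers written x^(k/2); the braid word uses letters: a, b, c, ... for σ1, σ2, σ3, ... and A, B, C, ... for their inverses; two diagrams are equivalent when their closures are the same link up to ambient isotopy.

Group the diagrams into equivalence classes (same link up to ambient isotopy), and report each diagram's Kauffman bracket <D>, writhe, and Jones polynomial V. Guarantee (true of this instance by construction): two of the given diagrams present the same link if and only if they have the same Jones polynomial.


equivalence classes: {D1, D2, D3}
D1 (bracket 1 + A^4 + A^8 + A^12; 12 crossings at w = +4): V = 1 + x + x^2 + x^3
V(D2) = 1 + x + x^2 + x^3  (w +2, c 14, <D> = A^-6 + A^-2 + A^2 + A^6)
D3 (bracket A^-12 + A^-8 + A^-4 + 1; 14 crossings at w = 0): V = 1 + x + x^2 + x^3
key observation: one V(x) for all 3 diagrams — one class (guaranteed)


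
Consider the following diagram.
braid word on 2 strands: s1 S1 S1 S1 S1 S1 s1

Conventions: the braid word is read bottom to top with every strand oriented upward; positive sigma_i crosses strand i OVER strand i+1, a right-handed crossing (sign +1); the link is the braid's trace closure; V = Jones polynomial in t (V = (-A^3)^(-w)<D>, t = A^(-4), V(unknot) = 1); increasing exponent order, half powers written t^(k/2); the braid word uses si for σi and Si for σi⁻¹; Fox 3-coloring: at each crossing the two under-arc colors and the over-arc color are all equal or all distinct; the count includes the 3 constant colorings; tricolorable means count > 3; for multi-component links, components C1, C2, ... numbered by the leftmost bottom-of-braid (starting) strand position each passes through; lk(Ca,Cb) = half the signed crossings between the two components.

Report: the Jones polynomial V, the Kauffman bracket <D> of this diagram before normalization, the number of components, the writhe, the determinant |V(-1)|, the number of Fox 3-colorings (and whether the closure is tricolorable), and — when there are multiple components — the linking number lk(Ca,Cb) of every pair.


V = -t^-4 + t^-3 + t^-1
<D> = -A^-5 - A^3 + A^7 (w = -3)
1 component over 7 crossings, w = -3
9 Fox colorings among 3^7, |V(-1)| = 3: tricolorable
why: free reduction leaves σ1⁻¹ σ1⁻¹ σ1⁻¹ of the original 7 letters


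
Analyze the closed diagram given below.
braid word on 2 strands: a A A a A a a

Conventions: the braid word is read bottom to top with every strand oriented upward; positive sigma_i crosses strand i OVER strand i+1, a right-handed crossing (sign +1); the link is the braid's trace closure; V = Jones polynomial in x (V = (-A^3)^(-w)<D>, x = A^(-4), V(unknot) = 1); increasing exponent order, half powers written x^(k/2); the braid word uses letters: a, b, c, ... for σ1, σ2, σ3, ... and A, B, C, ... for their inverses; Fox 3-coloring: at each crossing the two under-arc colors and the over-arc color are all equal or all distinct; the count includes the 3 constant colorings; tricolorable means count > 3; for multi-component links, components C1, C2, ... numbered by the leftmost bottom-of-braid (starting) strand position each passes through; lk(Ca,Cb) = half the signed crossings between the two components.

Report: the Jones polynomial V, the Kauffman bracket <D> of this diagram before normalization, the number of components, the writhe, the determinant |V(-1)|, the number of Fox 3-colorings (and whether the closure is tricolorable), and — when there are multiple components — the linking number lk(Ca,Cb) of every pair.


V = 1
<D> = -A^3 (w = +1)
1 component over 7 crossings, w = +1
3 Fox colorings among 3^7, |V(-1)| = 1: not tricolorable
why: inverse pairs cancel, leaving σ1


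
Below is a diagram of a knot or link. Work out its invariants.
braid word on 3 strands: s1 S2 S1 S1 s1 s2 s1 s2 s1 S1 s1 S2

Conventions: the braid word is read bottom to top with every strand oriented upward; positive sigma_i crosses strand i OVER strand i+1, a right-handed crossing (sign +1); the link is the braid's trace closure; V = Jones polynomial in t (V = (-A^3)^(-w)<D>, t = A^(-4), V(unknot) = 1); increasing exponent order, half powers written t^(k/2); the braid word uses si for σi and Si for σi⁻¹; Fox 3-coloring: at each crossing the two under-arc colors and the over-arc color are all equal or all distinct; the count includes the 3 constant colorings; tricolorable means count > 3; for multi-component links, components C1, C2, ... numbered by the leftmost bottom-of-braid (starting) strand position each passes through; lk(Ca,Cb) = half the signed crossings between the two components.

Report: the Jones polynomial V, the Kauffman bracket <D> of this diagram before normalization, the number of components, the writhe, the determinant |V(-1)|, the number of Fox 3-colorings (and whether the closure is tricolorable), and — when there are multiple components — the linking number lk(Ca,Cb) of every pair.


V = t + t^3 - t^4
<D> = -A^-10 + A^-6 + A^2 (w = +2)
1 component over 12 crossings, w = +2
9 Fox colorings among 3^12, |V(-1)| = 3: tricolorable
why: det 3 = |V(-1)|; divisible by 3, so tricolorable


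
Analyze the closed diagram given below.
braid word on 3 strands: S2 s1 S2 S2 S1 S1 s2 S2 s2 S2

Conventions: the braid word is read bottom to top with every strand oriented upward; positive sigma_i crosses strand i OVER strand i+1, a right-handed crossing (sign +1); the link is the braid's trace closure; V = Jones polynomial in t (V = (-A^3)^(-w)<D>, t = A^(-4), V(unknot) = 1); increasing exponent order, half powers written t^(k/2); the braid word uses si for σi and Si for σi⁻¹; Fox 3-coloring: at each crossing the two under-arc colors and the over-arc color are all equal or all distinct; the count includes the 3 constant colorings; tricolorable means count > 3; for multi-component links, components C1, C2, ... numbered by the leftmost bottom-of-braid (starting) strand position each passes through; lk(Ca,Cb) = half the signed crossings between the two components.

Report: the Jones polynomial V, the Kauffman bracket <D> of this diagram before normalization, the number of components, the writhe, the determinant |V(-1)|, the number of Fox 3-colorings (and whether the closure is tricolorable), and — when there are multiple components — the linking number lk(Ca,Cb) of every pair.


Jones polynomial: V(t) = -t^-6 + t^-5 - t^-4 + 2t^-3 - t^-2 + t^-1
<D> = A^-8 - A^-4 + 2 - A^4 + A^8 - A^12; writhe -4
components 1, writhe -4 (10 crossings)
3-colorings: 3 of 3^10, det 7 — not tricolorable
note: |V(-1)| = 7: so not tricolorable, since 3 does not divide 7


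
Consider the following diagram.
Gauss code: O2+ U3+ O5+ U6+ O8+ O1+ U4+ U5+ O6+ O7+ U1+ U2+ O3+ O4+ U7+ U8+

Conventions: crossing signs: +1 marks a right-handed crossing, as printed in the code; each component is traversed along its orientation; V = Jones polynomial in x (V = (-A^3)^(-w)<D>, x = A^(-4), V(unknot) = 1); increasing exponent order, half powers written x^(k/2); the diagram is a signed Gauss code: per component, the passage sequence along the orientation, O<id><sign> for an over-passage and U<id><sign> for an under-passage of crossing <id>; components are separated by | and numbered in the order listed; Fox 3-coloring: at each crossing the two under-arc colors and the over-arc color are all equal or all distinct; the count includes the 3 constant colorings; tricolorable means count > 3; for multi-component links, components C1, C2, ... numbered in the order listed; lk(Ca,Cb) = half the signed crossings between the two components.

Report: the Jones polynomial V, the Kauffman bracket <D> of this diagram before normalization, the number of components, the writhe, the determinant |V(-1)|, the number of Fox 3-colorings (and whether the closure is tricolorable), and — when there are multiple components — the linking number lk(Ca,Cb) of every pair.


V = x^3 + x^5 - x^8
<D> = -A^-8 + A^4 + A^12 (w = +8)
1 component over 8 crossings, w = +8
9 Fox colorings among 3^8, |V(-1)| = 3: tricolorable
why: V spans 5 powers of x: at least 5 crossings in any diagram


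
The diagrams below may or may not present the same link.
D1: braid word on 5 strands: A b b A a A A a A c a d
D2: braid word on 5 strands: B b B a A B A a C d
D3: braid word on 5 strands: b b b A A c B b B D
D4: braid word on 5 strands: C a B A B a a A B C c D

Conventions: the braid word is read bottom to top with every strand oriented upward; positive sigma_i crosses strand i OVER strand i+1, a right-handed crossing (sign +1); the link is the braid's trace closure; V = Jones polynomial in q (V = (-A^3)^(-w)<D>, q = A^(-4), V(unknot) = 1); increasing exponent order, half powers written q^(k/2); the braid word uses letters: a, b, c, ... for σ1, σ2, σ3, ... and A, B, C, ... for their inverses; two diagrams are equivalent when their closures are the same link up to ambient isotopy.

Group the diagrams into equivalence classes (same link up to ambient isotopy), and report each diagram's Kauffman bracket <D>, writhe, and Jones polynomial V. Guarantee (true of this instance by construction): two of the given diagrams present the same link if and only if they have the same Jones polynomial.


classes: {D1, D3} | {D2, D4}
V(D1) = q^-2 + 2 + q^2  [12 crossings, <D> = A^-2 + 2A^6 + A^14, w = +2]
D2 (bracket A^-6 + A^-2 + A^2 + A^6; 10 crossings at w = -2): V = q^-3 + q^-2 + q^-1 + 1
V(D3) = q^-2 + 2 + q^2  [10 crossings, <D> = A^-8 + 2 + A^8, w = 0]
V(D4) = q^-3 + q^-2 + q^-1 + 1  (w -4, c 12, <D> = A^-12 + A^-8 + A^-4 + 1)
note: comparing 4 Jones polynomials yields 2 groups


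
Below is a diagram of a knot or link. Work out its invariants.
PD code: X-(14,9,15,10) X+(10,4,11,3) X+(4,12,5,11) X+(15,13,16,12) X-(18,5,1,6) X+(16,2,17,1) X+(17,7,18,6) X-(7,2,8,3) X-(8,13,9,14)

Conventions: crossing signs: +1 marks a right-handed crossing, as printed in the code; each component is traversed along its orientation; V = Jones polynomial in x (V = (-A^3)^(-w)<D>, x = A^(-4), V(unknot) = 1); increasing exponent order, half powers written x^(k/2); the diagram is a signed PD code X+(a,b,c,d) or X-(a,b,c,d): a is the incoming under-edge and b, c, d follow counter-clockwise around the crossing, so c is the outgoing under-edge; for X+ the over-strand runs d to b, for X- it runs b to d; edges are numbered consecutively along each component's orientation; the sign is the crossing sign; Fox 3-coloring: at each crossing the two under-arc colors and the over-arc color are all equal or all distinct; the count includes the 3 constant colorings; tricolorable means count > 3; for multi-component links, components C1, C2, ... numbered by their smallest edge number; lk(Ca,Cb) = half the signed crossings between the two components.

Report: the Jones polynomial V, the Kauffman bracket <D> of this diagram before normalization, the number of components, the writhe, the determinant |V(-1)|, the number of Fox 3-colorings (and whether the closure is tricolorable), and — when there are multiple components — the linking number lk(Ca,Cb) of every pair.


V = x^-2 - x^-1 + 1 - x + x^2
<D> = -A^-5 + A^-1 - A^3 + A^7 - A^11 (w = +1)
1 component over 9 crossings, w = +1
3 Fox colorings among 3^9, |V(-1)| = 5: not tricolorable
why: det 5 = |V(-1)|; not divisible by 3, so not tricolorable


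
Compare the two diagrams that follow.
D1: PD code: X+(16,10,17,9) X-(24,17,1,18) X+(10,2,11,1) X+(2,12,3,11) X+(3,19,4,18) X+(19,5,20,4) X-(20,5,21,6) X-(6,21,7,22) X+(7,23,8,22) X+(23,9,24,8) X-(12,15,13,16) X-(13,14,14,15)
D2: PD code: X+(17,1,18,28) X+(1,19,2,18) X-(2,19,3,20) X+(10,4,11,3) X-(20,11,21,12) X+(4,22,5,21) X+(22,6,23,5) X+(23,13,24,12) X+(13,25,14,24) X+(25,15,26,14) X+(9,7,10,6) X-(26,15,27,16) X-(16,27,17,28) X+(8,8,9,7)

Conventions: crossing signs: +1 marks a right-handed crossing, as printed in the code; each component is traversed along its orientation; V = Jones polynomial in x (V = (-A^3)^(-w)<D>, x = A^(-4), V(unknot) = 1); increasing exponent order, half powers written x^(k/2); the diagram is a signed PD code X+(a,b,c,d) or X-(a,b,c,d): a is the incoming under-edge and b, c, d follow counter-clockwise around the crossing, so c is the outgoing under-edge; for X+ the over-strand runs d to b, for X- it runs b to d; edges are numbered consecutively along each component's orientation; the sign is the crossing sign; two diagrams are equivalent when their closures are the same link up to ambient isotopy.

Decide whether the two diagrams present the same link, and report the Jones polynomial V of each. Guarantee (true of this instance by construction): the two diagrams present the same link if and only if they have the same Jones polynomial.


equivalent: yes
D1 (bracket -A^-18 + A^-14 - A^-10 + 2A^-6 - A^-2 + A^2; 12 crossings at w = +2): V = x - x^2 + 2x^3 - x^4 + x^5 - x^6
V(D2) = x - x^2 + 2x^3 - x^4 + x^5 - x^6  (w +6, c 14, <D> = -A^-6 + A^-2 - A^2 + 2A^6 - A^10 + A^14)
key observation: from 12 to 14 crossings by R-moves: one link, two diagrams
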